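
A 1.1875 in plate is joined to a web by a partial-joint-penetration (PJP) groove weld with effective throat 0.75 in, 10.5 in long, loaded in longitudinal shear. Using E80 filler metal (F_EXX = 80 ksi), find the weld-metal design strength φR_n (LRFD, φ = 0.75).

φR_n ≈ 284 kips

Effective throat (given) t_e = 0.75 in.
A_we = 0.75 × 10.5 = 7.875 in².
F_nw = 0.6 F_EXX = 48 ksi.
φR_n = 0.75 × 48 × 7.875 = 283.5 kips.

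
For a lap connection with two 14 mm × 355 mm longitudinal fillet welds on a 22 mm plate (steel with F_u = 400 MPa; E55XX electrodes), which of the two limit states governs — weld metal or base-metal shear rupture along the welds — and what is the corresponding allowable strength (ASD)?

R_n/Ω ≈ 1160 kN (weld metal governs)

E55XX → F_EXX = 550 MPa.
t_e = 0.707 × 14 = 9.898 mm; L = 710 mm.
Weld metal: R_n/Ω = (1/2.0) × 0.6 × 550 × 9.898 × 710 × 10⁻³ = 1160 kN.
Base metal (shear rupture): R_n/Ω = (1/2.0) × 0.6 × 400 × 22 × 710 × 10⁻³ = 1874 kN.
Governing: weld metal.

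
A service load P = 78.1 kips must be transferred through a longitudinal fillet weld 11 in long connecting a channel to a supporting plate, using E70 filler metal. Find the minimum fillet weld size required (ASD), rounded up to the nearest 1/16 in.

w = 1/2 in

E70XX → F_EXX = 70 ksi.
Total weld length L = 11 in.
Required throat t_e = P × Ω / (0.6 F_EXX × L) = 78.1 × 2.0 / (0.6 × 70 × 11) = 0.3381 in.
Required leg w = t_e / 0.707 = 0.4782 in → use 1/2 in.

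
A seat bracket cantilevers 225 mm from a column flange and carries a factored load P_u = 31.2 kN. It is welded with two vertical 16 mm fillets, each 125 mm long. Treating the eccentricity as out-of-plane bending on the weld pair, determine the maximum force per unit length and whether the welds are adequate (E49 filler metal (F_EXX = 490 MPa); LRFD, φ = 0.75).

f_max ≈ 1350 N/mm; adequate

L_w = 2 × 125 = 250 mm; section modulus (unit throat) S = 2 × L²/6 = 5208 mm².
Direct shear f_v = P/L_w = 31.2×10³/250 = 124.8 N/mm.
Moment M = P × e = 31.2×10³ × 225 = 7020000 N·mm; bending f_b = M/S = 1348 N/mm.
f_max = √(f_v² + f_b²) = √(124.8² + 1348²) = 1354 N/mm.
φr_n = 0.75 × 0.6 × 490 × (0.707 × 16) = 2494 N/mm → adequate.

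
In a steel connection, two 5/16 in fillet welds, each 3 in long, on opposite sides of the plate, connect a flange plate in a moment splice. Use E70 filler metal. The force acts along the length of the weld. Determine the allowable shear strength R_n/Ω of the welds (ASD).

E70XX → F_EXX = 70 ksi.
Effective throat t_e = 0.707 × 0.3125 = 0.2209 in.
Total length L = 6 in; A_we = 0.2209 × 6 = 1.326 in².
F_nw = 0.6 F_EXX = 0.6 × 70 = 42 ksi.
R_n = 42 × 1.326 = 55.68 kips; R_n/Ω = 55.68/2.0 = 27.84 kips.

R_n/Ω ≈ 27.8 kips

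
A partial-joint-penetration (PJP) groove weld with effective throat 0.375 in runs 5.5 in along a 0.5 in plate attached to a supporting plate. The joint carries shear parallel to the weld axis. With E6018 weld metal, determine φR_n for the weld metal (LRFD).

φR_n ≈ 55.7 kips

E60XX → F_EXX = 60 ksi.
Effective throat (given) t_e = 0.375 in.
A_we = 0.375 × 5.5 = 2.062 in².
F_nw = 0.6 F_EXX = 36 ksi.
φR_n = 0.75 × 36 × 2.062 = 55.69 kips.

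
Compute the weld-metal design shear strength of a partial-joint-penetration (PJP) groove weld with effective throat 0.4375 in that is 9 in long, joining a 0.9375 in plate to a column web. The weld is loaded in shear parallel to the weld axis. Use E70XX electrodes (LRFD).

E70XX → F_EXX = 70 ksi.
Effective throat (given) t_e = 0.4375 in.
A_we = 0.4375 × 9 = 3.938 in².
F_nw = 0.6 F_EXX = 42 ksi.
φR_n = 0.75 × 42 × 3.938 = 124 kip.

φR_n ≈ 124 kip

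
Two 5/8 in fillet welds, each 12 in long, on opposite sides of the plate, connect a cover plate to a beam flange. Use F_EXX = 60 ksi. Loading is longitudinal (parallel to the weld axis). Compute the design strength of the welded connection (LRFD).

φR_n ≈ 286 kips

Effective throat t_e = 0.707 × 0.625 = 0.4419 in.
Total length L = 24 in; A_we = 0.4419 × 24 = 10.6 in².
F_nw = 0.6 F_EXX = 0.6 × 60 = 36 ksi.
φR_n = 0.75 × 36 × 10.6 = 286.3 kips.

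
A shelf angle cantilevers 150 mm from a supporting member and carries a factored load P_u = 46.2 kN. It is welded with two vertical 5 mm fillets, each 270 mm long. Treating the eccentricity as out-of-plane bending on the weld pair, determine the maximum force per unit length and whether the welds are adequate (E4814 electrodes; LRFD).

f_max ≈ 298 N/mm; adequate

E48XX → F_EXX = 480 MPa.
L_w = 2 × 270 = 540 mm; section modulus (unit throat) S = 2 × L²/6 = 24300 mm².
Direct shear f_v = P/L_w = 46.2×10³/540 = 85.56 N/mm.
Moment M = P × e = 46.2×10³ × 150 = 6930000 N·mm; bending f_b = M/S = 285.2 N/mm.
f_max = √(f_v² + f_b²) = √(85.56² + 285.2²) = 297.7 N/mm.
φr_n = 0.75 × 0.6 × 480 × (0.707 × 5) = 763.6 N/mm → adequate.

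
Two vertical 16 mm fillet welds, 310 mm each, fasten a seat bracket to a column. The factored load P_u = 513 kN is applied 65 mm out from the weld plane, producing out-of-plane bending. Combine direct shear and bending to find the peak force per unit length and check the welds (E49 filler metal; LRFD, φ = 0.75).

E49XX → F_EXX = 490 MPa.
L_w = 2 × 310 = 620 mm; section modulus (unit throat) S = 2 × L²/6 = 32030 mm².
Direct shear f_v = P/L_w = 513×10³/620 = 827.4 N/mm.
Moment M = P × e = 513×10³ × 65 = 33345000 N·mm; bending f_b = M/S = 1041 N/mm.
f_max = √(f_v² + f_b²) = √(827.4² + 1041²) = 1330 N/mm.
φr_n = 0.75 × 0.6 × 490 × (0.707 × 16) = 2494 N/mm → adequate.

f_max ≈ 1330 N/mm; adequate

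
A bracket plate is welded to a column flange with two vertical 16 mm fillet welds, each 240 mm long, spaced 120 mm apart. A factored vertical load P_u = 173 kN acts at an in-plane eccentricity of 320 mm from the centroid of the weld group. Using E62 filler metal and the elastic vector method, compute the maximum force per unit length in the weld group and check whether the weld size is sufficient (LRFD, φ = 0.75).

E62XX → F_EXX = 620 MPa.
Total weld length L_w = 480 mm. Treat welds as unit-width lines.
Polar moment about centroid: J = 2[d³/12 + d(b/2)²] = 2[240³/12 + 240×60²] = 4032000 mm³.
Direct shear f_v = P/L_w = 173×10³ / 480 = 360.4 N/mm (vertical).
Torsion M = P·e = 173×10³ × 320 = 55360000 N·mm.
Critical point at (x, y) = (60, 120) from centroid. f_tx = M·y/J = 1648 N/mm; f_ty = M·x/J = 823.8 N/mm.
Resultant f_max = √[f_tx² + (f_v + f_ty)²] = √[1648² + (360.4 + 823.8)²] = 2029 N/mm.
Capacity per unit length: φr_n = 0.75 × 0.6 × 620 × (0.707 × 16) = 3156 N/mm.
2029 ≤ 3156 → adequate.

f_max ≈ 2030 N/mm; adequate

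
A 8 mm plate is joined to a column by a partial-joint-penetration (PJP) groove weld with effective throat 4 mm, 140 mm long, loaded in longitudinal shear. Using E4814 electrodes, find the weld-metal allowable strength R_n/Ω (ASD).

E48XX → F_EXX = 480 MPa.
Effective throat (given) t_e = 4 mm.
A_we = 4 × 140 = 560 mm².
F_nw = 0.6 F_EXX = 288 MPa.
R_n/Ω = (288 × 560) / 2.0 × 10⁻³ = 80.64 kN.

R_n/Ω ≈ 80.6 kN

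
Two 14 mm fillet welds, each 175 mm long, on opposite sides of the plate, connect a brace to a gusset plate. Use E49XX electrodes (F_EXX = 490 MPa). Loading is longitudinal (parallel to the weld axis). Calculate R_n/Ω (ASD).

R_n/Ω ≈ 509 kN

Effective throat t_e = 0.707 × 14 = 9.898 mm.
Total length L = 350 mm; A_we = 9.898 × 350 = 3464 mm².
F_nw = 0.6 F_EXX = 0.6 × 490 = 294 MPa.
R_n = 294 × 3464 × 10⁻³ = 1019 kN; R_n/Ω = 1019/2.0 = 509.3 kN.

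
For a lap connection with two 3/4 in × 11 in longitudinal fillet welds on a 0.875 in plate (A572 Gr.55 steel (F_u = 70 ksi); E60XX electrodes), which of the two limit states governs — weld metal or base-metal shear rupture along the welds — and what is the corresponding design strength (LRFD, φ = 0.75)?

φR_n ≈ 315 kips (weld metal governs)

E60XX → F_EXX = 60 ksi.
t_e = 0.707 × 0.75 = 0.5302 in; L = 22 in.
Weld metal: φR_n = 0.75 × 0.6 × 60 × 0.5302 × 22 = 315 kips.
Base metal (shear rupture): φR_n = 0.75 × 0.6 × 70 × 0.875 × 22 = 606.4 kips.
Governing: weld metal.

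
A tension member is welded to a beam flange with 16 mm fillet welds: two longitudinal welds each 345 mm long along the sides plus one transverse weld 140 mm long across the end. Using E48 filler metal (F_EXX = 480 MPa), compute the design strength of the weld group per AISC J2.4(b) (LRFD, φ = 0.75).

φR_n ≈ 2030 kN

t_e = 0.707 × 16 = 11.31 mm.
R_nwl = 0.6 × 480 × 11.31 × 690 × 10⁻³ = 2248 kN (longitudinal, 2 welds).
R_nwt = 0.6 × 480 × 11.31 × 140 × 10⁻³ = 456.1 kN (transverse, base value).
(i) R_nwl + R_nwt = 2704 kN; (ii) 0.85 R_nwl + 1.5 R_nwt = 2595 kN.
R_n = max = 2704 kN [governs: (i)]; φR_n = 2028 kN.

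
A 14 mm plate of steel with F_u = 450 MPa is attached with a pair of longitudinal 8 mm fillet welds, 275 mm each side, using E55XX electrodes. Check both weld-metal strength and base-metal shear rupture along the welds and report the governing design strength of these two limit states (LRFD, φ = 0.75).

φR_n ≈ 770 kN (weld metal governs)

E55XX → F_EXX = 550 MPa.
t_e = 0.707 × 8 = 5.656 mm; L = 550 mm.
Weld metal: φR_n = 0.75 × 0.6 × 550 × 5.656 × 550 × 10⁻³ = 769.9 kN.
Base metal (shear rupture): φR_n = 0.75 × 0.6 × 450 × 14 × 550 × 10⁻³ = 1559 kN.
Governing: weld metal.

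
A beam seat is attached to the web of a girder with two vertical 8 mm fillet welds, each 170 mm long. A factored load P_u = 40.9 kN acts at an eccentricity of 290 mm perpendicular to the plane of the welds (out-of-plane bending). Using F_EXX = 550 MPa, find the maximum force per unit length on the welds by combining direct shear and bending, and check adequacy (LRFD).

L_w = 2 × 170 = 340 mm; section modulus (unit throat) S = 2 × L²/6 = 9633 mm².
Direct shear f_v = P/L_w = 40.9×10³/340 = 120.3 N/mm.
Moment M = P × e = 40.9×10³ × 290 = 11861000 N·mm; bending f_b = M/S = 1231 N/mm.
f_max = √(f_v² + f_b²) = √(120.3² + 1231²) = 1237 N/mm.
φr_n = 0.75 × 0.6 × 550 × (0.707 × 8) = 1400 N/mm → adequate.

f_max ≈ 1240 N/mm; adequate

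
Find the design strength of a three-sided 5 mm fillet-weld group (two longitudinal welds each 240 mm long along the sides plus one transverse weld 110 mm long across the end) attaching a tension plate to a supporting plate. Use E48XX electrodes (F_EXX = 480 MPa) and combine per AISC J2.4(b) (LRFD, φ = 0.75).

t_e = 0.707 × 5 = 3.535 mm.
R_nwl = 0.6 × 480 × 3.535 × 480 × 10⁻³ = 488.7 kN (longitudinal, 2 welds).
R_nwt = 0.6 × 480 × 3.535 × 110 × 10⁻³ = 112 kN (transverse, base value).
(i) R_nwl + R_nwt = 600.7 kN; (ii) 0.85 R_nwl + 1.5 R_nwt = 583.4 kN.
R_n = max = 600.7 kN [governs: (i)]; φR_n = 450.5 kN.

φR_n ≈ 451 kN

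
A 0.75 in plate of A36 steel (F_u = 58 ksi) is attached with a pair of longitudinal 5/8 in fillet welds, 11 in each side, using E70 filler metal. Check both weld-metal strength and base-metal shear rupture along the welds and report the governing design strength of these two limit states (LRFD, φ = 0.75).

E70XX → F_EXX = 70 ksi.
t_e = 0.707 × 0.625 = 0.4419 in; L = 22 in.
Weld metal: φR_n = 0.75 × 0.6 × 70 × 0.4419 × 22 = 306.2 kip.
Base metal (shear rupture): φR_n = 0.75 × 0.6 × 58 × 0.75 × 22 = 430.6 kip.
Governing: weld metal.

φR_n ≈ 306 kip (weld metal governs)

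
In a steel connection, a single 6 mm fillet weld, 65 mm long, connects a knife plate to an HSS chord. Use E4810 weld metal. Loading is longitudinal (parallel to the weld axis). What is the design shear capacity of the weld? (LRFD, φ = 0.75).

E48XX → F_EXX = 480 MPa.
Effective throat t_e = 0.707 × 6 = 4.242 mm.
Total length L = 65 mm; A_we = 4.242 × 65 = 275.7 mm².
F_nw = 0.6 F_EXX = 0.6 × 480 = 288 MPa.
φR_n = 0.75 × 288 × 275.7 × 10⁻³ = 59.56 kN.

φR_n ≈ 59.6 kN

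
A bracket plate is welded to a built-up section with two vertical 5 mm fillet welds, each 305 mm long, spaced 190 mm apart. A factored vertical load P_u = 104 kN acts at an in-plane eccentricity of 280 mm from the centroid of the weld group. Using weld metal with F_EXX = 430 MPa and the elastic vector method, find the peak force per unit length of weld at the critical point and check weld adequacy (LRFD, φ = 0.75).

Total weld length L_w = 610 mm. Treat welds as unit-width lines.
Polar moment about centroid: J = 2[d³/12 + d(b/2)²] = 2[305³/12 + 305×95²] = 10230000 mm³.
Direct shear f_v = P/L_w = 104×10³ / 610 = 170.5 N/mm (vertical).
Torsion M = P·e = 104×10³ × 280 = 29120000 N·mm.
Critical point at (x, y) = (95, 152.5) from centroid. f_tx = M·y/J = 433.9 N/mm; f_ty = M·x/J = 270.3 N/mm.
Resultant f_max = √[f_tx² + (f_v + f_ty)²] = √[433.9² + (170.5 + 270.3)²] = 618.5 N/mm.
Capacity per unit length: φr_n = 0.75 × 0.6 × 430 × (0.707 × 5) = 684 N/mm.
618.5 ≤ 684 → adequate.

f_max ≈ 619 N/mm; adequate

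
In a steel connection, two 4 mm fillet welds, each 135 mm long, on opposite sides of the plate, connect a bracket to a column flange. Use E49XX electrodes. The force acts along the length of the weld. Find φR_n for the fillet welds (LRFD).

E49XX → F_EXX = 490 MPa.
Effective throat t_e = 0.707 × 4 = 2.828 mm.
Total length L = 270 mm; A_we = 2.828 × 270 = 763.6 mm².
F_nw = 0.6 F_EXX = 0.6 × 490 = 294 MPa.
φR_n = 0.75 × 294 × 763.6 × 10⁻³ = 168.4 kN.

φR_n ≈ 168 kN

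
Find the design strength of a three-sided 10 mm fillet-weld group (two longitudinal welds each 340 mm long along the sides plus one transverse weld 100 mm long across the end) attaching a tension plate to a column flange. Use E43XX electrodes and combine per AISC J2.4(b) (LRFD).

φR_n ≈ 1070 kN

E43XX → F_EXX = 430 MPa.
t_e = 0.707 × 10 = 7.07 mm.
R_nwl = 0.6 × 430 × 7.07 × 680 × 10⁻³ = 1240 kN (longitudinal, 2 welds).
R_nwt = 0.6 × 430 × 7.07 × 100 × 10⁻³ = 182.4 kN (transverse, base value).
(i) R_nwl + R_nwt = 1423 kN; (ii) 0.85 R_nwl + 1.5 R_nwt = 1328 kN.
R_n = max = 1423 kN [governs: (i)]; φR_n = 1067 kN.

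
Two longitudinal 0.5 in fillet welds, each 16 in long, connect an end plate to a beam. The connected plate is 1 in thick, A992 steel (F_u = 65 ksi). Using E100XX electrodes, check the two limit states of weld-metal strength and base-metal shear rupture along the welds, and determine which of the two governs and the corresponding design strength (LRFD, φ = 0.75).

E100XX → F_EXX = 100 ksi.
t_e = 0.707 × 0.5 = 0.3535 in; L = 32 in.
Weld metal: φR_n = 0.75 × 0.6 × 100 × 0.3535 × 32 = 509 kip.
Base metal (shear rupture): φR_n = 0.75 × 0.6 × 65 × 1 × 32 = 936 kip.
Governing: weld metal.

φR_n ≈ 509 kip (weld metal governs)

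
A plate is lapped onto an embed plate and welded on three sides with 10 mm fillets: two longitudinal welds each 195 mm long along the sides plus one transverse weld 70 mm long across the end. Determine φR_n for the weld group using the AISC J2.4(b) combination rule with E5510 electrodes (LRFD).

E55XX → F_EXX = 550 MPa.
t_e = 0.707 × 10 = 7.07 mm.
R_nwl = 0.6 × 550 × 7.07 × 390 × 10⁻³ = 909.9 kN (longitudinal, 2 welds).
R_nwt = 0.6 × 550 × 7.07 × 70 × 10⁻³ = 163.3 kN (transverse, base value).
(i) R_nwl + R_nwt = 1073 kN; (ii) 0.85 R_nwl + 1.5 R_nwt = 1018 kN.
R_n = max = 1073 kN [governs: (i)]; φR_n = 804.9 kN.

φR_n ≈ 805 kN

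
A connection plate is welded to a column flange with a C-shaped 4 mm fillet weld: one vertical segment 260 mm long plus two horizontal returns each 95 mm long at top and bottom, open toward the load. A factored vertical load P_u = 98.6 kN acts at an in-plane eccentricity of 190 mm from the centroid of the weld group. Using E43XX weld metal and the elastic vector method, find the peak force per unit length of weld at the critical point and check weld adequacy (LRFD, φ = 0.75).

E43XX → F_EXX = 430 MPa.
Total weld length L_w = 450 mm. Treat welds as unit-width lines.
Centroid: x̄ = 2×95×47.5 / 450 = 20.06 mm from the vertical weld.
Polar moment about centroid: J = I_x + I_y = [260³/12 + 2×95×130²] + [260×20.06² + 2(95³/12 + 95×27.44²)] = 5066000 mm³.
Direct shear f_v = P/L_w = 98.6×10³ / 450 = 219.1 N/mm (vertical).
Torsion M = P·e = 98.6×10³ × 190 = 18734000 N·mm.
Critical point at (x, y) = (74.94, 130) from centroid. f_tx = M·y/J = 480.7 N/mm; f_ty = M·x/J = 277.1 N/mm.
Resultant f_max = √[f_tx² + (f_v + f_ty)²] = √[480.7² + (219.1 + 277.1)²] = 690.9 N/mm.
Capacity per unit length: φr_n = 0.75 × 0.6 × 430 × (0.707 × 4) = 547.2 N/mm.
690.9 > 547.2 → NOT adequate.

f_max ≈ 691 N/mm; NOT adequate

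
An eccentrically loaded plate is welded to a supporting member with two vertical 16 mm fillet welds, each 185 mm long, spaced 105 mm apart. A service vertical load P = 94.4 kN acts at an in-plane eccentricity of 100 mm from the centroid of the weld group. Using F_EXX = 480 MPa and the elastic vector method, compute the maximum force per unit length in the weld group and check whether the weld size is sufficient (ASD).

f_max ≈ 649 N/mm; adequate

Total weld length L_w = 370 mm. Treat welds as unit-width lines.
Polar moment about centroid: J = 2[d³/12 + d(b/2)²] = 2[185³/12 + 185×52.5²] = 2075000 mm³.
Direct shear f_v = P/L_w = 94.4×10³ / 370 = 255.1 N/mm (vertical).
Torsion M = P·e = 94.4×10³ × 100 = 9440000 N·mm.
Critical point at (x, y) = (52.5, 92.5) from centroid. f_tx = M·y/J = 420.8 N/mm; f_ty = M·x/J = 238.8 N/mm.
Resultant f_max = √[f_tx² + (f_v + f_ty)²] = √[420.8² + (255.1 + 238.8)²] = 648.9 N/mm.
Capacity per unit length: r_n/Ω = (1/2.0) × 0.6 × 480 × (0.707 × 16) = 1629 N/mm.
648.9 ≤ 1629 → adequate.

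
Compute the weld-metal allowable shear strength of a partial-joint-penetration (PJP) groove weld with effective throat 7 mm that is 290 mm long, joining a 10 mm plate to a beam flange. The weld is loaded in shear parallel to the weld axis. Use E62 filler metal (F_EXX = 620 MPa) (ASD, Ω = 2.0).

R_n/Ω ≈ 378 kN

Effective throat (given) t_e = 7 mm.
A_we = 7 × 290 = 2030 mm².
F_nw = 0.6 F_EXX = 372 MPa.
R_n/Ω = (372 × 2030) / 2.0 × 10⁻³ = 377.6 kN.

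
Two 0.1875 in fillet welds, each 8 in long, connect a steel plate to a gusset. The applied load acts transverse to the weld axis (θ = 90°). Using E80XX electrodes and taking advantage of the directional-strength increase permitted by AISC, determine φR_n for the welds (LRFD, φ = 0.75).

φR_n ≈ 115 kips

E80XX → F_EXX = 80 ksi.
t_e = 0.707 × 0.1875 = 0.1326 in; A_we = 0.1326 × 16 = 2.121 in².
Directional factor: 1.0 + 0.5 sin^1.5(90°) = 1.5.
F_nw = 0.6 × 80 × 1.5 = 72 ksi.
φR_n = 0.75 × 72 × 2.121 = 114.5 kips.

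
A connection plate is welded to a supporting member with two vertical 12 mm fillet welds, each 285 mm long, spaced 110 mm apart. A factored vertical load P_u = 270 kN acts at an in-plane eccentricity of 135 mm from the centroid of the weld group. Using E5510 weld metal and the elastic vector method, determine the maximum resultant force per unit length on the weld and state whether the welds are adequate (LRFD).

E55XX → F_EXX = 550 MPa.
Total weld length L_w = 570 mm. Treat welds as unit-width lines.
Polar moment about centroid: J = 2[d³/12 + d(b/2)²] = 2[285³/12 + 285×55²] = 5582000 mm³.
Direct shear f_v = P/L_w = 270×10³ / 570 = 473.7 N/mm (vertical).
Torsion M = P·e = 270×10³ × 135 = 36450000 N·mm.
Critical point at (x, y) = (55, 142.5) from centroid. f_tx = M·y/J = 930.4 N/mm; f_ty = M·x/J = 359.1 N/mm.
Resultant f_max = √[f_tx² + (f_v + f_ty)²] = √[930.4² + (473.7 + 359.1)²] = 1249 N/mm.
Capacity per unit length: φr_n = 0.75 × 0.6 × 550 × (0.707 × 12) = 2100 N/mm.
1249 ≤ 2100 → adequate.

f_max ≈ 1250 N/mm; adequate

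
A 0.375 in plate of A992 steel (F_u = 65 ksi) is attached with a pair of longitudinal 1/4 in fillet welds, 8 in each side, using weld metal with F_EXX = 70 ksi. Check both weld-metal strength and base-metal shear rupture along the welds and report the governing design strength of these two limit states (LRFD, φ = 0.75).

t_e = 0.707 × 0.25 = 0.1767 in; L = 16 in.
Weld metal: φR_n = 0.75 × 0.6 × 70 × 0.1767 × 16 = 89.08 kips.
Base metal (shear rupture): φR_n = 0.75 × 0.6 × 65 × 0.375 × 16 = 175.5 kips.
Governing: weld metal.

φR_n ≈ 89.1 kips (weld metal governs)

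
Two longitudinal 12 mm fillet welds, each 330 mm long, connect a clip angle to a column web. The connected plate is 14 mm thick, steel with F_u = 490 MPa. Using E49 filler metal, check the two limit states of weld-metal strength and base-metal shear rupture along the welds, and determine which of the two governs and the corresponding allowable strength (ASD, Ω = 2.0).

R_n/Ω ≈ 823 kN (weld metal governs)

E49XX → F_EXX = 490 MPa.
t_e = 0.707 × 12 = 8.484 mm; L = 660 mm.
Weld metal: R_n/Ω = (1/2.0) × 0.6 × 490 × 8.484 × 660 × 10⁻³ = 823.1 kN.
Base metal (shear rupture): R_n/Ω = (1/2.0) × 0.6 × 490 × 14 × 660 × 10⁻³ = 1358 kN.
Governing: weld metal.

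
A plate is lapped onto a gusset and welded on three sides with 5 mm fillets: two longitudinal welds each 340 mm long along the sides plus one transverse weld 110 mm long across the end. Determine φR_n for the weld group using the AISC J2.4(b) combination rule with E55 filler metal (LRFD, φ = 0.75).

E55XX → F_EXX = 550 MPa.
t_e = 0.707 × 5 = 3.535 mm.
R_nwl = 0.6 × 550 × 3.535 × 680 × 10⁻³ = 793.3 kN (longitudinal, 2 welds).
R_nwt = 0.6 × 550 × 3.535 × 110 × 10⁻³ = 128.3 kN (transverse, base value).
(i) R_nwl + R_nwt = 921.6 kN; (ii) 0.85 R_nwl + 1.5 R_nwt = 866.7 kN.
R_n = max = 921.6 kN [governs: (i)]; φR_n = 691.2 kN.

φR_n ≈ 691 kN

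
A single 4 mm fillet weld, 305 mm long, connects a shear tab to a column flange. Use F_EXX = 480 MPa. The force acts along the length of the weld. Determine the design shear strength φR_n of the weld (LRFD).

Effective throat t_e = 0.707 × 4 = 2.828 mm.
Total length L = 305 mm; A_we = 2.828 × 305 = 862.5 mm².
F_nw = 0.6 F_EXX = 0.6 × 480 = 288 MPa.
φR_n = 0.75 × 288 × 862.5 × 10⁻³ = 186.3 kN.

φR_n ≈ 186 kN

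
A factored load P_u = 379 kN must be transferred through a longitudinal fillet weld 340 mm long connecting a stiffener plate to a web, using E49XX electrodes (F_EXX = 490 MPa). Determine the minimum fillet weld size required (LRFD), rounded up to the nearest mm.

w = 8 mm

Total weld length L = 340 mm.
Required throat t_e = P_u / (φ × 0.6 F_EXX × L) = 379 / (0.75 × 0.6 × 490 × 340 × 10⁻³) = 5.055 mm.
Required leg w = t_e / 0.707 = 7.15 mm → use 8 mm.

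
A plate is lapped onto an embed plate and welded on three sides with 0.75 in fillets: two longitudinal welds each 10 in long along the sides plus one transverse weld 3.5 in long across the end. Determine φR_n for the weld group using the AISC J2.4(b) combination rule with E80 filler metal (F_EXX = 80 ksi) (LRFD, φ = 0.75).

t_e = 0.707 × 0.75 = 0.5302 in.
R_nwl = 0.6 × 80 × 0.5302 × 20 = 509 kip (longitudinal, 2 welds).
R_nwt = 0.6 × 80 × 0.5302 × 3.5 = 89.08 kip (transverse, base value).
(i) R_nwl + R_nwt = 598.1 kip; (ii) 0.85 R_nwl + 1.5 R_nwt = 566.3 kip.
R_n = max = 598.1 kip [governs: (i)]; φR_n = 448.6 kip.

φR_n ≈ 449 kip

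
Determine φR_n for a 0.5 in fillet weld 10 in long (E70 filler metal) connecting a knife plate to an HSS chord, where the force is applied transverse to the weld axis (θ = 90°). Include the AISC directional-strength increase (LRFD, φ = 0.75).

E70XX → F_EXX = 70 ksi.
t_e = 0.707 × 0.5 = 0.3535 in; A_we = 0.3535 × 10 = 3.535 in².
Directional factor: 1.0 + 0.5 sin^1.5(90°) = 1.5.
F_nw = 0.6 × 70 × 1.5 = 63 ksi.
φR_n = 0.75 × 63 × 3.535 = 167 kips.

φR_n ≈ 167 kips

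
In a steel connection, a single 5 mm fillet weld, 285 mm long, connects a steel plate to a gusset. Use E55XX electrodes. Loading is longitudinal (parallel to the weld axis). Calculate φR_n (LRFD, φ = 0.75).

E55XX → F_EXX = 550 MPa.
Effective throat t_e = 0.707 × 5 = 3.535 mm.
Total length L = 285 mm; A_we = 3.535 × 285 = 1007 mm².
F_nw = 0.6 F_EXX = 0.6 × 550 = 330 MPa.
φR_n = 0.75 × 330 × 1007 × 10⁻³ = 249.4 kN.

φR_n ≈ 249 kN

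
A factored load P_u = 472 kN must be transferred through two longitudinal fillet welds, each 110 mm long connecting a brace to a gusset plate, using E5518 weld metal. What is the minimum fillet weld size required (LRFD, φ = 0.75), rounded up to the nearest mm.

w = 13 mm

E55XX → F_EXX = 550 MPa.
Total weld length L = 220 mm.
Required throat t_e = P_u / (φ × 0.6 F_EXX × L) = 472 / (0.75 × 0.6 × 550 × 220 × 10⁻³) = 8.669 mm.
Required leg w = t_e / 0.707 = 12.26 mm → use 13 mm.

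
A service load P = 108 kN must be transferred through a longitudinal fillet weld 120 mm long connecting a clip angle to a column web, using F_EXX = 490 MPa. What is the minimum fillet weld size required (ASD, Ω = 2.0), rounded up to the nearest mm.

Total weld length L = 120 mm.
Required throat t_e = P × Ω / (0.6 F_EXX × L) = 108 × 2.0 / (0.6 × 490 × 120 × 10⁻³) = 6.122 mm.
Required leg w = t_e / 0.707 = 8.66 mm → use 9 mm.

w = 9 mm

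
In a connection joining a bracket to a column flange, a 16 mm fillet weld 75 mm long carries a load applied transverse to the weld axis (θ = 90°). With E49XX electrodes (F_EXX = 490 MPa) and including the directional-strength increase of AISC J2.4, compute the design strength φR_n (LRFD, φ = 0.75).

t_e = 0.707 × 16 = 11.31 mm; A_we = 11.31 × 75 = 848.4 mm².
Directional factor: 1.0 + 0.5 sin^1.5(90°) = 1.5.
F_nw = 0.6 × 490 × 1.5 = 441 MPa.
φR_n = 0.75 × 441 × 848.4 × 10⁻³ = 280.6 kN.

φR_n ≈ 281 kN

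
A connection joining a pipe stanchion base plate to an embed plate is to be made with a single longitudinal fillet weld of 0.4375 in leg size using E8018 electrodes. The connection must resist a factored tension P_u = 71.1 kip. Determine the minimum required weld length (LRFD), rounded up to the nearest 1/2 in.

E80XX → F_EXX = 80 ksi.
Throat t_e = 0.707 × 0.4375 = 0.3093 in.
φr_n = 0.75 × 0.6 × 80 × 0.3093 = 11.14 kip/in.
L_req = P_u / φr_n = 71.1 / 11.14 = 6.385 in total.
Round up → use L = 6.5 in.

L = 6.5 in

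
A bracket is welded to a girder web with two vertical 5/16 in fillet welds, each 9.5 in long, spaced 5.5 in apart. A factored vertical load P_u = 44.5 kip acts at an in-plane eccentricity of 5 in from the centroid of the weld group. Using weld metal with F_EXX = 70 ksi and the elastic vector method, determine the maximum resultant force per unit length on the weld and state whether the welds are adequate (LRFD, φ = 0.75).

f_max ≈ 5.8 kip/in; adequate

Total weld length L_w = 19 in. Treat welds as unit-width lines.
Polar moment about centroid: J = 2[d³/12 + d(b/2)²] = 2[9.5³/12 + 9.5×2.75²] = 286.6 in³.
Direct shear f_v = P/L_w = 44.5 / 19 = 2.342 kip/in (vertical).
Torsion M = P·e = 44.5 × 5 = 222.5 kip·in.
Critical point at (x, y) = (2.75, 4.75) from centroid. f_tx = M·y/J = 3.688 kip/in; f_ty = M·x/J = 2.135 kip/in.
Resultant f_max = √[f_tx² + (f_v + f_ty)²] = √[3.688² + (2.342 + 2.135)²] = 5.8 kip/in.
Capacity per unit length: φr_n = 0.75 × 0.6 × 70 × (0.707 × 0.3125) = 6.96 kip/in.
5.8 ≤ 6.96 → adequate.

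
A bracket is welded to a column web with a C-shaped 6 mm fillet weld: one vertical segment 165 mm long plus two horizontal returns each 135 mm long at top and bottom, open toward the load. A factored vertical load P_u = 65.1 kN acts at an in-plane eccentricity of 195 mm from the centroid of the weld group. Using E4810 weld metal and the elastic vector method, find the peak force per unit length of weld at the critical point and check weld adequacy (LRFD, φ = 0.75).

E48XX → F_EXX = 480 MPa.
Total weld length L_w = 435 mm. Treat welds as unit-width lines.
Centroid: x̄ = 2×135×67.5 / 435 = 41.9 mm from the vertical weld.
Polar moment about centroid: J = I_x + I_y = [165³/12 + 2×135×82.5²] + [165×41.9² + 2(135³/12 + 135×25.6²)] = 3089000 mm³.
Direct shear f_v = P/L_w = 65.1×10³ / 435 = 149.7 N/mm (vertical).
Torsion M = P·e = 65.1×10³ × 195 = 12694000 N·mm.
Critical point at (x, y) = (93.1, 82.5) from centroid. f_tx = M·y/J = 339.1 N/mm; f_ty = M·x/J = 382.7 N/mm.
Resultant f_max = √[f_tx² + (f_v + f_ty)²] = √[339.1² + (149.7 + 382.7)²] = 631.1 N/mm.
Capacity per unit length: φr_n = 0.75 × 0.6 × 480 × (0.707 × 6) = 916.3 N/mm.
631.1 ≤ 916.3 → adequate.

f_max ≈ 631 N/mm; adequate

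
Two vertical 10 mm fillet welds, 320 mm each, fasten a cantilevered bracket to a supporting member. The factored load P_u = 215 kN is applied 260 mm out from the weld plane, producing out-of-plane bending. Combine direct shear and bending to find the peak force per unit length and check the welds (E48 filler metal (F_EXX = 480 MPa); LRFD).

f_max ≈ 1670 N/mm; NOT adequate

L_w = 2 × 320 = 640 mm; section modulus (unit throat) S = 2 × L²/6 = 34130 mm².
Direct shear f_v = P/L_w = 215×10³/640 = 335.9 N/mm.
Moment M = P × e = 215×10³ × 260 = 55900000 N·mm; bending f_b = M/S = 1638 N/mm.
f_max = √(f_v² + f_b²) = √(335.9² + 1638²) = 1672 N/mm.
φr_n = 0.75 × 0.6 × 480 × (0.707 × 10) = 1527 N/mm → NOT adequate.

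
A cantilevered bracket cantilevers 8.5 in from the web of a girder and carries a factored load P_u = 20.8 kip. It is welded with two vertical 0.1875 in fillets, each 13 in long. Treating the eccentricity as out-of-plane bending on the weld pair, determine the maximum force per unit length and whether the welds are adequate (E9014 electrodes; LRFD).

f_max ≈ 3.24 kip/in; adequate

E90XX → F_EXX = 90 ksi.
L_w = 2 × 13 = 26 in; section modulus (unit throat) S = 2 × L²/6 = 56.33 in².
Direct shear f_v = P/L_w = 20.8/26 = 0.8 kip/in.
Moment M = P × e = 20.8 × 8.5 = 176.8 kip·in; bending f_b = M/S = 3.138 kip/in.
f_max = √(f_v² + f_b²) = √(0.8² + 3.138²) = 3.239 kip/in.
φr_n = 0.75 × 0.6 × 90 × (0.707 × 0.1875) = 5.369 kip/in → adequate.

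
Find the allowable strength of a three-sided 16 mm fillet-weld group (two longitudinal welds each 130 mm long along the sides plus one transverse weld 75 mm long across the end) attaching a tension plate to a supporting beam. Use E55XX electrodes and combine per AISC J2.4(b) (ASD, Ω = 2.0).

R_n/Ω ≈ 625 kN

E55XX → F_EXX = 550 MPa.
t_e = 0.707 × 16 = 11.31 mm.
R_nwl = 0.6 × 550 × 11.31 × 260 × 10⁻³ = 970.6 kN (longitudinal, 2 welds).
R_nwt = 0.6 × 550 × 11.31 × 75 × 10⁻³ = 280 kN (transverse, base value).
(i) R_nwl + R_nwt = 1251 kN; (ii) 0.85 R_nwl + 1.5 R_nwt = 1245 kN.
R_n = max = 1251 kN [governs: (i)]; R_n/Ω = 625.3 kN.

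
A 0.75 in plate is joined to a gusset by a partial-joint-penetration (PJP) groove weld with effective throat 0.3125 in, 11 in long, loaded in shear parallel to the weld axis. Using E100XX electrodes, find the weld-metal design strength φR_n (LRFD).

φR_n ≈ 155 kips

E100XX → F_EXX = 100 ksi.
Effective throat (given) t_e = 0.3125 in.
A_we = 0.3125 × 11 = 3.438 in².
F_nw = 0.6 F_EXX = 60 ksi.
φR_n = 0.75 × 60 × 3.438 = 154.7 kips.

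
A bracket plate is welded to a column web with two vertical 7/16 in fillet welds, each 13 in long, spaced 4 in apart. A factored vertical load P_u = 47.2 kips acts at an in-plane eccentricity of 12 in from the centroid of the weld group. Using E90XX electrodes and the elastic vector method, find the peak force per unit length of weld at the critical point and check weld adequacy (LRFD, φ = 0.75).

E90XX → F_EXX = 90 ksi.
Total weld length L_w = 26 in. Treat welds as unit-width lines.
Polar moment about centroid: J = 2[d³/12 + d(b/2)²] = 2[13³/12 + 13×2²] = 470.2 in³.
Direct shear f_v = P/L_w = 47.2 / 26 = 1.815 kip/in (vertical).
Torsion M = P·e = 47.2 × 12 = 566.4 kip·in.
Critical point at (x, y) = (2, 6.5) from centroid. f_tx = M·y/J = 7.83 kip/in; f_ty = M·x/J = 2.409 kip/in.
Resultant f_max = √[f_tx² + (f_v + f_ty)²] = √[7.83² + (1.815 + 2.409)²] = 8.897 kip/in.
Capacity per unit length: φr_n = 0.75 × 0.6 × 90 × (0.707 × 0.4375) = 12.53 kip/in.
8.897 ≤ 12.53 → adequate.

f_max ≈ 8.9 kip/in; adequate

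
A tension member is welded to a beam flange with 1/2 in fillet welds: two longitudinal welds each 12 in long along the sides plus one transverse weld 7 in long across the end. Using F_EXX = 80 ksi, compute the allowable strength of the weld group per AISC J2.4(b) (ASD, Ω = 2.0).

R_n/Ω ≈ 263 kips

t_e = 0.707 × 0.5 = 0.3535 in.
R_nwl = 0.6 × 80 × 0.3535 × 24 = 407.2 kips (longitudinal, 2 welds).
R_nwt = 0.6 × 80 × 0.3535 × 7 = 118.8 kips (transverse, base value).
(i) R_nwl + R_nwt = 526 kips; (ii) 0.85 R_nwl + 1.5 R_nwt = 524.3 kips.
R_n = max = 526 kips [governs: (i)]; R_n/Ω = 263 kips.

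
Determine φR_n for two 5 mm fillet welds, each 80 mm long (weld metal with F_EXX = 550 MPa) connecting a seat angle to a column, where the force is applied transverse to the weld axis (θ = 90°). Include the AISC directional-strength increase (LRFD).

t_e = 0.707 × 5 = 3.535 mm; A_we = 3.535 × 160 = 565.6 mm².
Directional factor: 1.0 + 0.5 sin^1.5(90°) = 1.5.
F_nw = 0.6 × 550 × 1.5 = 495 MPa.
φR_n = 0.75 × 495 × 565.6 × 10⁻³ = 210 kN.

φR_n ≈ 210 kN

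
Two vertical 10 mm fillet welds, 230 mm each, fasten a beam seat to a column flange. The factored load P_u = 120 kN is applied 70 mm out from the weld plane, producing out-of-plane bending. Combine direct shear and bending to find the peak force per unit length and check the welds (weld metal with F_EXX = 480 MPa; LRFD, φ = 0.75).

f_max ≈ 543 N/mm; adequate

L_w = 2 × 230 = 460 mm; section modulus (unit throat) S = 2 × L²/6 = 17630 mm².
Direct shear f_v = P/L_w = 120×10³/460 = 260.9 N/mm.
Moment M = P × e = 120×10³ × 70 = 8400000 N·mm; bending f_b = M/S = 476.4 N/mm.
f_max = √(f_v² + f_b²) = √(260.9² + 476.4²) = 543.1 N/mm.
φr_n = 0.75 × 0.6 × 480 × (0.707 × 10) = 1527 N/mm → adequate.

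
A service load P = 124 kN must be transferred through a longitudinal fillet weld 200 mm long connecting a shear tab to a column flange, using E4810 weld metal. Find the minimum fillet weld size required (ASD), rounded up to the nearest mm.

E48XX → F_EXX = 480 MPa.
Total weld length L = 200 mm.
Required throat t_e = P × Ω / (0.6 F_EXX × L) = 124 × 2.0 / (0.6 × 480 × 200 × 10⁻³) = 4.306 mm.
Required leg w = t_e / 0.707 = 6.09 mm → use 7 mm.

w = 7 mm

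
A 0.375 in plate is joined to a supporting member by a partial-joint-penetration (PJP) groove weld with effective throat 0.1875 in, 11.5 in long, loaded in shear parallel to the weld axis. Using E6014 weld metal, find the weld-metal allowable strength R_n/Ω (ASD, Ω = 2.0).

E60XX → F_EXX = 60 ksi.
Effective throat (given) t_e = 0.1875 in.
A_we = 0.1875 × 11.5 = 2.156 in².
F_nw = 0.6 F_EXX = 36 ksi.
R_n/Ω = (36 × 2.156) / 2.0 = 38.81 kips.

R_n/Ω ≈ 38.8 kips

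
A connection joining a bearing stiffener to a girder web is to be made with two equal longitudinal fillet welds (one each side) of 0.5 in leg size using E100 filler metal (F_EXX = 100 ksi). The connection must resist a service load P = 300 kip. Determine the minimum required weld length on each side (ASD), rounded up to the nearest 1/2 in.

L = 14.5 in on each side

Throat t_e = 0.707 × 0.5 = 0.3535 in.
r_n/Ω = (0.6 × 100 × 0.3535) / 2.0 = 10.6 kip/in.
L_req = P / (r_n/Ω) = 300 / 10.6 = 28.29 in total.
Per side: 28.29 / 2 = 14.14 in.
Round up → use L = 14.5 in on each side.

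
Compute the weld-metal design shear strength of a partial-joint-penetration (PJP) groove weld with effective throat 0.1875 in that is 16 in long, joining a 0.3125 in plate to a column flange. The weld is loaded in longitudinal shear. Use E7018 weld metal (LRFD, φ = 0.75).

φR_n ≈ 94.5 kip

E70XX → F_EXX = 70 ksi.
Effective throat (given) t_e = 0.1875 in.
A_we = 0.1875 × 16 = 3 in².
F_nw = 0.6 F_EXX = 42 ksi.
φR_n = 0.75 × 42 × 3 = 94.5 kip.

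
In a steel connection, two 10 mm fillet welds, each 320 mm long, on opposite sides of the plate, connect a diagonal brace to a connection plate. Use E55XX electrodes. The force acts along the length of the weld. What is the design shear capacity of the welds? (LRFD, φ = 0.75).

φR_n ≈ 1120 kN

E55XX → F_EXX = 550 MPa.
Effective throat t_e = 0.707 × 10 = 7.07 mm.
Total length L = 640 mm; A_we = 7.07 × 640 = 4525 mm².
F_nw = 0.6 F_EXX = 0.6 × 550 = 330 MPa.
φR_n = 0.75 × 330 × 4525 × 10⁻³ = 1120 kN.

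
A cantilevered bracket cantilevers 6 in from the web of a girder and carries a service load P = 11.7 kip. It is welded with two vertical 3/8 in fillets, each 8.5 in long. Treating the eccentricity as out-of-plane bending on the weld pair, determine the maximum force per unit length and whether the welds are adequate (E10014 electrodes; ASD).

E100XX → F_EXX = 100 ksi.
L_w = 2 × 8.5 = 17 in; section modulus (unit throat) S = 2 × L²/6 = 24.08 in².
Direct shear f_v = P/L_w = 11.7/17 = 0.6882 kip/in.
Moment M = P × e = 11.7 × 6 = 70.2 kip·in; bending f_b = M/S = 2.915 kip/in.
f_max = √(f_v² + f_b²) = √(0.6882² + 2.915²) = 2.995 kip/in.
r_n/Ω = (1/2.0) × 0.6 × 100 × (0.707 × 0.375) = 7.954 kip/in → adequate.

f_max ≈ 3 kip/in; adequate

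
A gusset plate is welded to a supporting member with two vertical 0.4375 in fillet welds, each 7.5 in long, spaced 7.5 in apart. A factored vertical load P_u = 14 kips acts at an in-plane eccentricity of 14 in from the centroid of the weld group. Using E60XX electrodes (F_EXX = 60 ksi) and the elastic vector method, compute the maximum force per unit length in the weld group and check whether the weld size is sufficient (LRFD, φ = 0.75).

f_max ≈ 4.41 kip/in; adequate

Total weld length L_w = 15 in. Treat welds as unit-width lines.
Polar moment about centroid: J = 2[d³/12 + d(b/2)²] = 2[7.5³/12 + 7.5×3.75²] = 281.2 in³.
Direct shear f_v = P/L_w = 14 / 15 = 0.9333 kip/in (vertical).
Torsion M = P·e = 14 × 14 = 196 kip·in.
Critical point at (x, y) = (3.75, 3.75) from centroid. f_tx = M·y/J = 2.613 kip/in; f_ty = M·x/J = 2.613 kip/in.
Resultant f_max = √[f_tx² + (f_v + f_ty)²] = √[2.613² + (0.9333 + 2.613)²] = 4.405 kip/in.
Capacity per unit length: φr_n = 0.75 × 0.6 × 60 × (0.707 × 0.4375) = 8.351 kip/in.
4.405 ≤ 8.351 → adequate.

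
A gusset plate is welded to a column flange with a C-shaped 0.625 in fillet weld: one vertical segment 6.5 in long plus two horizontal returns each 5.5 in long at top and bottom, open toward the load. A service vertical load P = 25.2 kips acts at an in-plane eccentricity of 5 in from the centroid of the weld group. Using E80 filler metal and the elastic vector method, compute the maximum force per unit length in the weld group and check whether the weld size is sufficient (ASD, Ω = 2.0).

E80XX → F_EXX = 80 ksi.
Total weld length L_w = 17.5 in. Treat welds as unit-width lines.
Centroid: x̄ = 2×5.5×2.75 / 17.5 = 1.729 in from the vertical weld.
Polar moment about centroid: J = I_x + I_y = [6.5³/12 + 2×5.5×3.25²] + [6.5×1.729² + 2(5.5³/12 + 5.5×1.021²)] = 197.7 in³.
Direct shear f_v = P/L_w = 25.2 / 17.5 = 1.44 kip/in (vertical).
Torsion M = P·e = 25.2 × 5 = 126 kip·in.
Critical point at (x, y) = (3.771, 3.25) from centroid. f_tx = M·y/J = 2.071 kip/in; f_ty = M·x/J = 2.404 kip/in.
Resultant f_max = √[f_tx² + (f_v + f_ty)²] = √[2.071² + (1.44 + 2.404)²] = 4.366 kip/in.
Capacity per unit length: r_n/Ω = (1/2.0) × 0.6 × 80 × (0.707 × 0.625) = 10.6 kip/in.
4.366 ≤ 10.6 → adequate.

f_max ≈ 4.37 kip/in; adequate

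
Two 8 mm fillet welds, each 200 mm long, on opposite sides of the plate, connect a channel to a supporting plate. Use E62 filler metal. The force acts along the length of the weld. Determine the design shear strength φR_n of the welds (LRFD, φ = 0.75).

E62XX → F_EXX = 620 MPa.
Effective throat t_e = 0.707 × 8 = 5.656 mm.
Total length L = 400 mm; A_we = 5.656 × 400 = 2262 mm².
F_nw = 0.6 F_EXX = 0.6 × 620 = 372 MPa.
φR_n = 0.75 × 372 × 2262 × 10⁻³ = 631.2 kN.

φR_n ≈ 631 kN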